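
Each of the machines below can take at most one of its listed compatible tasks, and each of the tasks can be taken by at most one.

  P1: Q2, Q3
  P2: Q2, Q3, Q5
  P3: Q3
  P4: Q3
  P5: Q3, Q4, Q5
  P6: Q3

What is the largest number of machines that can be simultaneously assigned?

Unit-capacity flow: source→left, listed edges, right→sink; max matching = max flow.
Augmenting path P1→Q2 (+1); matched 1.
Augmenting path P2→Q3 (+1); matched 2.
Augmenting path P5→Q4 (+1); matched 3.
Augmenting path P3→Q3→P2→Q5 (+1); matched 4.
No augmenting path remains; maximum matching = 4.
König certificate: {P1, P2, P5, Q3} is a vertex cover of size 4 (every listed pair touches it), so no matching can be larger.

4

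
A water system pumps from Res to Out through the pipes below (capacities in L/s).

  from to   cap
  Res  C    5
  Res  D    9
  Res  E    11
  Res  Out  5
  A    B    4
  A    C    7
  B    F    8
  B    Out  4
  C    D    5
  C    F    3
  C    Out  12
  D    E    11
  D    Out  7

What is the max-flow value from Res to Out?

Augment Res→Out: bottleneck 5, flow now 5.
Augment Res→C→Out: bottleneck 5, flow now 10.
Augment Res→D→Out: bottleneck 7, flow now 17.
No augmenting path remains; maximum flow = 17.
In the residual graph, reachable from Res: {Res, D, E}.
Min-cut edges: Res→C (5), Res→Out (5), D→Out (7); capacity 5 + 5 + 7 = 17.
This cut is saturated, so no flow can exceed 17.

17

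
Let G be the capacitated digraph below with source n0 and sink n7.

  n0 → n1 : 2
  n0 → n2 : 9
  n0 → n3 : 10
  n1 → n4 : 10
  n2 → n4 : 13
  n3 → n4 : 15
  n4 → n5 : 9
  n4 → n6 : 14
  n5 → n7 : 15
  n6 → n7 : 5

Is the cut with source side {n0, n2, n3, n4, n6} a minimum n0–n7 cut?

Given cut capacity: 2 + 9 + 5 = 16.
Augment n0→n1→n4→n5→n7: bottleneck 2, flow now 2.
Augment n0→n2→n4→n5→n7: bottleneck 7, flow now 9.
Augment n0→n2→n4→n6→n7: bottleneck 2, flow now 11.
Augment n0→n3→n4→n6→n7: bottleneck 3, flow now 14.
No augmenting path remains; maximum flow = 14.
In the residual graph, reachable from n0: {n0, n1, n2, n3, n4, n6}.
Min-cut edges: n4→n5 (9), n6→n7 (5); capacity 9 + 5 = 14.
Cut capacity 16 exceeds the max flow 14, so it is not minimum.

No — its capacity is 16, but the minimum cut has capacity 14.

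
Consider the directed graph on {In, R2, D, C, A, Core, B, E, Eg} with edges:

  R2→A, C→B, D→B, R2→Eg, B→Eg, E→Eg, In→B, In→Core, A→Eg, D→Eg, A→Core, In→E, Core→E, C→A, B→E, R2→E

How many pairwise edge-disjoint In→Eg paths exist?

2

Assign every edge capacity 1; by Menger, the answer equals the max flow.
Path In→B→Eg (+1); total 1.
Path In→E→Eg (+1); total 2.
No residual In→Eg path; max flow = 2.
Certifying cut of size 2: {E→Eg, In→B}.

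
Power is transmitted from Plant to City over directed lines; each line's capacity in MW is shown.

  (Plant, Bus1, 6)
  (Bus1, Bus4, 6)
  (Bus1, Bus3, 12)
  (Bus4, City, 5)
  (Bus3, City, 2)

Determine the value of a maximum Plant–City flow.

Augment Plant→Bus1→Bus4→City: bottleneck 5, flow now 5.
Augment Plant→Bus1→Bus3→City: bottleneck 1, flow now 6.
No augmenting path remains; maximum flow = 6.
In the residual graph, reachable from Plant: {Plant}.
Min-cut edges: Plant→Bus1 (6); capacity 6 = 6.
This cut is saturated, so no flow can exceed 6.

6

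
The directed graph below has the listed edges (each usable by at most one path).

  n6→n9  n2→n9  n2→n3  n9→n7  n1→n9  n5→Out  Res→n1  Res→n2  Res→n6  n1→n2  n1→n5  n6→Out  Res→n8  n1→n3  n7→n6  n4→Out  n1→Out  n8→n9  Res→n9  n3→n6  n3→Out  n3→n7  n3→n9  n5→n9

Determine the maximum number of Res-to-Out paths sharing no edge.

3

Assign every edge capacity 1; by Menger, the answer equals the max flow.
Path Res→n1→Out (+1); total 1.
Path Res→n6→Out (+1); total 2.
Path Res→n2→n3→Out (+1); total 3.
No residual Res→Out path; max flow = 3.
Certifying cut of size 3: {Res→n1, Res→n2, n6→Out}.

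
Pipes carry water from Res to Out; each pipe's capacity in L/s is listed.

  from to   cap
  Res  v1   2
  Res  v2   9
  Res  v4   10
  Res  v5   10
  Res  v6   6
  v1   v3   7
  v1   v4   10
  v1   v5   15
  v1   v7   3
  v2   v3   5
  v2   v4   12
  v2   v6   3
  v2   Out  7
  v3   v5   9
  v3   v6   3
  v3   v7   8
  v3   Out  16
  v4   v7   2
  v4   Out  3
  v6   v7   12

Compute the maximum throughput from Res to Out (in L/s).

Augment Res→v2→Out: bottleneck 7, flow now 7.
Augment Res→v4→Out: bottleneck 3, flow now 10.
Augment Res→v1→v3→Out: bottleneck 2, flow now 12.
Augment Res→v2→v3→Out: bottleneck 2, flow now 14.
No augmenting path remains; maximum flow = 14.
In the residual graph, reachable from Res: {Res, v4, v5, v6, v7}.
Min-cut edges: Res→v1 (2), Res→v2 (9), v4→Out (3); capacity 2 + 9 + 3 = 14.
This cut is saturated, so no flow can exceed 14.

14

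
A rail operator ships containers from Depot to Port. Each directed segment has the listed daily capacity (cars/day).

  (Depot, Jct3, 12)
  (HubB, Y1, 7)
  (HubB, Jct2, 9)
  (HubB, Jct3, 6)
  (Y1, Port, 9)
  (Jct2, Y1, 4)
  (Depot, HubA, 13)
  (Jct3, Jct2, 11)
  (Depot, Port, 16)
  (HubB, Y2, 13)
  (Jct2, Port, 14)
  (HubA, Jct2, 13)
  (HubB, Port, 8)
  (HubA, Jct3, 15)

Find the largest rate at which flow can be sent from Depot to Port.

34

Augment Depot→Port: bottleneck 16, flow now 16.
Augment Depot→HubA→Jct2→Port: bottleneck 13, flow now 29.
Augment Depot→Jct3→Jct2→Port: bottleneck 1, flow now 30.
Augment Depot→Jct3→Jct2→Y1→Port: bottleneck 4, flow now 34.
No augmenting path remains; maximum flow = 34.
In the residual graph, reachable from Depot: {Depot, HubA, Jct3, Jct2}.
Min-cut edges: Depot→Port (16), Jct2→Y1 (4), Jct2→Port (14); capacity 16 + 4 + 14 = 34.
This cut is saturated, so no flow can exceed 34.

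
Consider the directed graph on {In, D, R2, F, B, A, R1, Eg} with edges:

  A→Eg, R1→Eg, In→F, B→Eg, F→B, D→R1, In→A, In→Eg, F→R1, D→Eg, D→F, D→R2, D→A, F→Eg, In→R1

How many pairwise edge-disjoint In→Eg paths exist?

Assign every edge capacity 1; by Menger, the answer equals the max flow.
Path In→Eg (+1); total 1.
Path In→F→Eg (+1); total 2.
Path In→A→Eg (+1); total 3.
Path In→R1→Eg (+1); total 4.
No residual In→Eg path; max flow = 4.
Certifying cut of size 4: {In→A, In→Eg, In→F, In→R1}.

4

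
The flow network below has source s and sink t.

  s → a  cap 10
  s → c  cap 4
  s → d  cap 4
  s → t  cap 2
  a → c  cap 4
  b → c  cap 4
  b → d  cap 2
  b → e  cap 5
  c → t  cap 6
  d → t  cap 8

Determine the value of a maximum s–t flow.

12

Augment s→t: bottleneck 2, flow now 2.
Augment s→c→t: bottleneck 4, flow now 6.
Augment s→d→t: bottleneck 4, flow now 10.
Augment s→a→c→t: bottleneck 2, flow now 12.
No augmenting path remains; maximum flow = 12.
In the residual graph, reachable from s: {s, a, c}.
Min-cut edges: s→d (4), s→t (2), c→t (6); capacity 4 + 2 + 6 = 12.
This cut is saturated, so no flow can exceed 12.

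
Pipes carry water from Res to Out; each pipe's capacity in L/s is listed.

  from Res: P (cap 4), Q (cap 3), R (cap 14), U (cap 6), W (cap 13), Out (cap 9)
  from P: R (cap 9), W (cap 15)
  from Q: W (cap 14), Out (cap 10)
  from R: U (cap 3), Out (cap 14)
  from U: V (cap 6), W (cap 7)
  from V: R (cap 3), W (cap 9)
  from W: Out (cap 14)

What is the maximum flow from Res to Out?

40

Augment Res→Out: bottleneck 9, flow now 9.
Augment Res→Q→Out: bottleneck 3, flow now 12.
Augment Res→R→Out: bottleneck 14, flow now 26.
Augment Res→W→Out: bottleneck 13, flow now 39.
Augment Res→P→W→Out: bottleneck 1, flow now 40.
No augmenting path remains; maximum flow = 40.
In the residual graph, reachable from Res: {Res, P, R, U, V, W}.
Min-cut edges: Res→Q (3), Res→Out (9), R→Out (14), W→Out (14); capacity 3 + 9 + 14 + 14 = 40.
This cut is saturated, so no flow can exceed 40.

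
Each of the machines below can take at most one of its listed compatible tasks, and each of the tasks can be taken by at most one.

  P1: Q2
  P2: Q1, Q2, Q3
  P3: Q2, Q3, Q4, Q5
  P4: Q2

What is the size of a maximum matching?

3

Unit-capacity flow: source→left, listed edges, right→sink; max matching = max flow.
Augmenting path P1→Q2 (+1); matched 1.
Augmenting path P2→Q1 (+1); matched 2.
Augmenting path P3→Q3 (+1); matched 3.
No augmenting path remains; maximum matching = 3.
König certificate: {P2, P3, Q2} is a vertex cover of size 3 (every listed pair touches it), so no matching can be larger.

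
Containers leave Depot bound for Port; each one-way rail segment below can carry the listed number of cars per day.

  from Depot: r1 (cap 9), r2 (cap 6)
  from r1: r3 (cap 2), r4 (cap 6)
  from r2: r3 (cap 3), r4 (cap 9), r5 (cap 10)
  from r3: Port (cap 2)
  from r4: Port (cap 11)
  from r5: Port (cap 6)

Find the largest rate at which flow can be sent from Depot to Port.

Augment Depot→r1→r3→Port: bottleneck 2, flow now 2.
Augment Depot→r1→r4→Port: bottleneck 6, flow now 8.
Augment Depot→r2→r4→Port: bottleneck 5, flow now 13.
Augment Depot→r2→r5→Port: bottleneck 1, flow now 14.
No augmenting path remains; maximum flow = 14.
In the residual graph, reachable from Depot: {Depot, r1}.
Min-cut edges: Depot→r2 (6), r1→r3 (2), r1→r4 (6); capacity 6 + 2 + 6 = 14.
This cut is saturated, so no flow can exceed 14.

14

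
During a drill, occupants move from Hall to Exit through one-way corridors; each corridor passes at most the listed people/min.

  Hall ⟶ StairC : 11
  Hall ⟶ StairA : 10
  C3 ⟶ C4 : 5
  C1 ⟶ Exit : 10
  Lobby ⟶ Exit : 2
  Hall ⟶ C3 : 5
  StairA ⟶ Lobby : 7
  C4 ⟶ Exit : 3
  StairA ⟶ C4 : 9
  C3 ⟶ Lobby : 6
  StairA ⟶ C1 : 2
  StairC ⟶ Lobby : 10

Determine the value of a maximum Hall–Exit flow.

Augment Hall→StairC→Lobby→Exit: bottleneck 2, flow now 2.
Augment Hall→StairA→C1→Exit: bottleneck 2, flow now 4.
Augment Hall→StairA→C4→Exit: bottleneck 3, flow now 7.
No augmenting path remains; maximum flow = 7.
In the residual graph, reachable from Hall: {Hall, StairC, StairA, C3, Lobby, C4}.
Min-cut edges: StairA→C1 (2), Lobby→Exit (2), C4→Exit (3); capacity 2 + 2 + 3 = 7.
This cut is saturated, so no flow can exceed 7.

7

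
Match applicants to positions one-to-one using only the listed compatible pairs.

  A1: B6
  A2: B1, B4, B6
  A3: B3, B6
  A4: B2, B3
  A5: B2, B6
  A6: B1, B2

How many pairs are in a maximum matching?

Unit-capacity flow: source→left, listed edges, right→sink; max matching = max flow.
Augmenting path A1→B6 (+1); matched 1.
Augmenting path A2→B1 (+1); matched 2.
Augmenting path A3→B3 (+1); matched 3.
Augmenting path A4→B2 (+1); matched 4.
Augmenting path A6→B1→A2→B4 (+1); matched 5.
No augmenting path remains; maximum matching = 5.
König certificate: {A2, A6, B2, B3, B6} is a vertex cover of size 5 (every listed pair touches it), so no matching can be larger.

5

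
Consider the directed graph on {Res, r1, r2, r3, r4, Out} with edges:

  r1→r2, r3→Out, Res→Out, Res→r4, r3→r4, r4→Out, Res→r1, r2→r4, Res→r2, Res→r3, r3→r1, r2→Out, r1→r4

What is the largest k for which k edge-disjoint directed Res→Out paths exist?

4

Assign every edge capacity 1; by Menger, the answer equals the max flow.
Path Res→Out (+1); total 1.
Path Res→r2→Out (+1); total 2.
Path Res→r3→Out (+1); total 3.
Path Res→r4→Out (+1); total 4.
No residual Res→Out path; max flow = 4.
Certifying cut of size 4: {Res→Out, Res→r3, r2→Out, r4→Out}.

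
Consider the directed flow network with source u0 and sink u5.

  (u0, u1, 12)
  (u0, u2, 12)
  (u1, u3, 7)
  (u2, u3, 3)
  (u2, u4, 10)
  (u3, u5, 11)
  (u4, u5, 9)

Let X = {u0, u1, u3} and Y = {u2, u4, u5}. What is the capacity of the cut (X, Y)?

Edges leaving {u0, u1, u3}: u0→u2 (12), u3→u5 (11).
Cut capacity = 12 + 11 = 23.

23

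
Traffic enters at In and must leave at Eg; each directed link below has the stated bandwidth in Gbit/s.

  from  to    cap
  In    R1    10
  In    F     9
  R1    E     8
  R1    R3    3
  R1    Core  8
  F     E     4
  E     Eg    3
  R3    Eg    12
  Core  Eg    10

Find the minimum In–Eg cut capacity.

Augment In→R1→E→Eg: bottleneck 3, flow now 3.
Augment In→R1→R3→Eg: bottleneck 3, flow now 6.
Augment In→R1→Core→Eg: bottleneck 4, flow now 10.
Augment In→F→E→R1→Core→Eg: bottleneck 3, flow now 13. (uses reverse residual edge)
No augmenting path remains; maximum flow = 13.
By max-flow min-cut, the minimum cut capacity equals the max flow.
In the residual graph, reachable from In: {In, F, E}.
Min-cut edges: In→R1 (10), E→Eg (3); capacity 10 + 3 = 13.

13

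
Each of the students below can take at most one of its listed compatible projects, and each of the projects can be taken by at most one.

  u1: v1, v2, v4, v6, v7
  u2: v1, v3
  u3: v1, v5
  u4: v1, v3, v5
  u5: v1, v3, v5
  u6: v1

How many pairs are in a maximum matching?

4

Unit-capacity flow: source→left, listed edges, right→sink; max matching = max flow.
Augmenting path u1→v1 (+1); matched 1.
Augmenting path u2→v3 (+1); matched 2.
Augmenting path u3→v5 (+1); matched 3.
Augmenting path u4→v1→u1→v2 (+1); matched 4.
No augmenting path remains; maximum matching = 4.
König certificate: {u1, v1, v3, v5} is a vertex cover of size 4 (every listed pair touches it), so no matching can be larger.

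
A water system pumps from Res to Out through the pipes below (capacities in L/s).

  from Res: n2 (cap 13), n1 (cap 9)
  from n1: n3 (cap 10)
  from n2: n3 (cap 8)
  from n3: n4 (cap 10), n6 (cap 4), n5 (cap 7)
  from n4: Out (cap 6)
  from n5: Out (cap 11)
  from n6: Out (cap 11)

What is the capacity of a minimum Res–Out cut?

Augment Res→n1→n3→n4→Out: bottleneck 6, flow now 6.
Augment Res→n1→n3→n5→Out: bottleneck 3, flow now 9.
Augment Res→n2→n3→n5→Out: bottleneck 4, flow now 13.
Augment Res→n2→n3→n6→Out: bottleneck 4, flow now 17.
No augmenting path remains; maximum flow = 17.
By max-flow min-cut, the minimum cut capacity equals the max flow.
In the residual graph, reachable from Res: {Res, n2}.
Min-cut edges: Res→n1 (9), n2→n3 (8); capacity 9 + 8 = 17.

17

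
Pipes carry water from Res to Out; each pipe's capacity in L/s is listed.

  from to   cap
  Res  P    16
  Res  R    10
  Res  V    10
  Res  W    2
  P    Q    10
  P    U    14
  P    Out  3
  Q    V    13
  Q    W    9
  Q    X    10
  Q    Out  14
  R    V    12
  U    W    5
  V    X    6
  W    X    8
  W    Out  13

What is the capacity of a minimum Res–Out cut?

18

Augment Res→P→Out: bottleneck 3, flow now 3.
Augment Res→W→Out: bottleneck 2, flow now 5.
Augment Res→P→Q→Out: bottleneck 10, flow now 15.
Augment Res→P→U→W→Out: bottleneck 3, flow now 18.
No augmenting path remains; maximum flow = 18.
By max-flow min-cut, the minimum cut capacity equals the max flow.
In the residual graph, reachable from Res: {Res, R, V, X}.
Min-cut edges: Res→P (16), Res→W (2); capacity 16 + 2 = 18.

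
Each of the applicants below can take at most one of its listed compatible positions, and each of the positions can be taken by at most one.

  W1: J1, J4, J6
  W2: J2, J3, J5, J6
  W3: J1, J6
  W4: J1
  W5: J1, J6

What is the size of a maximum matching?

4

Unit-capacity flow: source→left, listed edges, right→sink; max matching = max flow.
Augmenting path W1→J1 (+1); matched 1.
Augmenting path W2→J2 (+1); matched 2.
Augmenting path W3→J6 (+1); matched 3.
Augmenting path W4→J1→W1→J4 (+1); matched 4.
No augmenting path remains; maximum matching = 4.
König certificate: {W1, W2, J1, J6} is a vertex cover of size 4 (every listed pair touches it), so no matching can be larger.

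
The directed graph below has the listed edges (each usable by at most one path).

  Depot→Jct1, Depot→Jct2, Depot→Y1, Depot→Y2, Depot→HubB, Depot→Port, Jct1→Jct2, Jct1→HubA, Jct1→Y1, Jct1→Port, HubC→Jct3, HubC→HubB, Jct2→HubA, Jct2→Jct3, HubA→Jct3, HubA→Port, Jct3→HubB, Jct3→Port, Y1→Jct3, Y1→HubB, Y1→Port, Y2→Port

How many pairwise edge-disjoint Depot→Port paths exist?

5

Assign every edge capacity 1; by Menger, the answer equals the max flow.
Path Depot→Port (+1); total 1.
Path Depot→Jct1→Port (+1); total 2.
Path Depot→Y1→Port (+1); total 3.
Path Depot→Y2→Port (+1); total 4.
Path Depot→Jct2→HubA→Port (+1); total 5.
No residual Depot→Port path; max flow = 5.
Certifying cut of size 5: {Depot→Jct1, Depot→Jct2, Depot→Port, Depot→Y1, Depot→Y2}.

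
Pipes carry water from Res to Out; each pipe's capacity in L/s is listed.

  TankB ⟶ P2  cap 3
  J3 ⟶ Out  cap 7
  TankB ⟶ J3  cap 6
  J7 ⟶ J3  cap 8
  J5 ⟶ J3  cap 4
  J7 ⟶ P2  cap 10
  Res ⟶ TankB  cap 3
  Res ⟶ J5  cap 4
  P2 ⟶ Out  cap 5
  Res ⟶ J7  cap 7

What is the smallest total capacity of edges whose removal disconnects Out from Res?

12

Augment Res→TankB→J3→Out: bottleneck 3, flow now 3.
Augment Res→J7→J3→Out: bottleneck 4, flow now 7.
Augment Res→J7→P2→Out: bottleneck 3, flow now 10.
Augment Res→J5→J3→TankB→P2→Out: bottleneck 2, flow now 12. (uses reverse residual edge)
No augmenting path remains; maximum flow = 12.
By max-flow min-cut, the minimum cut capacity equals the max flow.
In the residual graph, reachable from Res: {Res, TankB, J7, J5, J3, P2}.
Min-cut edges: J3→Out (7), P2→Out (5); capacity 7 + 5 = 12.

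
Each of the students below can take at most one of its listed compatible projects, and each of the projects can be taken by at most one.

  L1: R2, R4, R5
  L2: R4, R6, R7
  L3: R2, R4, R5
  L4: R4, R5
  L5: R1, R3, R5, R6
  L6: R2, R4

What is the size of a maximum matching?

Unit-capacity flow: source→left, listed edges, right→sink; max matching = max flow.
Augmenting path L1→R2 (+1); matched 1.
Augmenting path L2→R4 (+1); matched 2.
Augmenting path L3→R5 (+1); matched 3.
Augmenting path L5→R1 (+1); matched 4.
Augmenting path L4→R4→L2→R6 (+1); matched 5.
No augmenting path remains; maximum matching = 5.
König certificate: {L2, L5, R2, R4, R5} is a vertex cover of size 5 (every listed pair touches it), so no matching can be larger.

5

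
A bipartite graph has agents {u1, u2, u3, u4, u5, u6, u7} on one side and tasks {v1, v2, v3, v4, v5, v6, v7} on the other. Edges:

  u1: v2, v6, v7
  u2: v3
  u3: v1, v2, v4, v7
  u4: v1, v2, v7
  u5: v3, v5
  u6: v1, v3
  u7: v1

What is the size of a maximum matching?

6

Unit-capacity flow: source→left, listed edges, right→sink; max matching = max flow.
Augmenting path u1→v2 (+1); matched 1.
Augmenting path u2→v3 (+1); matched 2.
Augmenting path u3→v1 (+1); matched 3.
Augmenting path u4→v7 (+1); matched 4.
Augmenting path u5→v5 (+1); matched 5.
Augmenting path u6→v1→u3→v4 (+1); matched 6.
No augmenting path remains; maximum matching = 6.
König certificate: {u1, u3, u4, u5, v1, v3} is a vertex cover of size 6 (every listed pair touches it), so no matching can be larger.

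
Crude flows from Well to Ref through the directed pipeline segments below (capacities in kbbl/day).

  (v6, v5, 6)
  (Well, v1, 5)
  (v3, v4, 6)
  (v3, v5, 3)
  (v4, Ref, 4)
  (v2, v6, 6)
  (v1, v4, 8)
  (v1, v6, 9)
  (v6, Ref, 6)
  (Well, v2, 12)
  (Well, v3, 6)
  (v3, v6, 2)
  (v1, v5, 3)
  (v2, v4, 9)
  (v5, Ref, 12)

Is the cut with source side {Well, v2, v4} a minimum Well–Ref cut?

Given cut capacity: 5 + 6 + 6 + 4 = 21.
Augment Well→v1→v4→Ref: bottleneck 4, flow now 4.
Augment Well→v1→v5→Ref: bottleneck 1, flow now 5.
Augment Well→v2→v6→Ref: bottleneck 6, flow now 11.
Augment Well→v3→v5→Ref: bottleneck 3, flow now 14.
Augment Well→v3→v6→v5→Ref: bottleneck 2, flow now 16.
Augment Well→v2→v4→v1→v5→Ref: bottleneck 2, flow now 18. (uses reverse residual edge)
Augment Well→v2→v4→v1→v6→v5→Ref: bottleneck 2, flow now 20. (uses reverse residual edge)
No augmenting path remains; maximum flow = 20.
In the residual graph, reachable from Well: {Well, v2, v3, v4}.
Min-cut edges: Well→v1 (5), v2→v6 (6), v3→v5 (3), v3→v6 (2), v4→Ref (4); capacity 5 + 6 + 3 + 2 + 4 = 20.
Cut capacity 21 exceeds the max flow 20, so it is not minimum.

No — its capacity is 21, but the minimum cut has capacity 20.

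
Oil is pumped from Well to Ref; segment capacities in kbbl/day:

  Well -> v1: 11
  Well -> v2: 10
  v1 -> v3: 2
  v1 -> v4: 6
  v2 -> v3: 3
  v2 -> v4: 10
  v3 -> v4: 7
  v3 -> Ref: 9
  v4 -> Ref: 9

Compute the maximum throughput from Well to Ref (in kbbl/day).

Augment Well→v1→v3→Ref: bottleneck 2, flow now 2.
Augment Well→v1→v4→Ref: bottleneck 6, flow now 8.
Augment Well→v2→v3→Ref: bottleneck 3, flow now 11.
Augment Well→v2→v4→Ref: bottleneck 3, flow now 14.
No augmenting path remains; maximum flow = 14.
In the residual graph, reachable from Well: {Well, v1, v2, v4}.
Min-cut edges: v1→v3 (2), v2→v3 (3), v4→Ref (9); capacity 2 + 3 + 9 = 14.
This cut is saturated, so no flow can exceed 14.

14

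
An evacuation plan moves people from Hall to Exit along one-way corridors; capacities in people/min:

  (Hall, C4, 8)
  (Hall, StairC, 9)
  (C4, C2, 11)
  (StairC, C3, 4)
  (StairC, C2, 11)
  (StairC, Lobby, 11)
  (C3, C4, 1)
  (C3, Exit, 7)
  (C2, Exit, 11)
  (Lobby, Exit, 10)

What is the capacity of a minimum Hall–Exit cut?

Augment Hall→C4→C2→Exit: bottleneck 8, flow now 8.
Augment Hall→StairC→C3→Exit: bottleneck 4, flow now 12.
Augment Hall→StairC→C2→Exit: bottleneck 3, flow now 15.
Augment Hall→StairC→Lobby→Exit: bottleneck 2, flow now 17.
No augmenting path remains; maximum flow = 17.
By max-flow min-cut, the minimum cut capacity equals the max flow.
In the residual graph, reachable from Hall: {Hall}.
Min-cut edges: Hall→C4 (8), Hall→StairC (9); capacity 8 + 9 = 17.

17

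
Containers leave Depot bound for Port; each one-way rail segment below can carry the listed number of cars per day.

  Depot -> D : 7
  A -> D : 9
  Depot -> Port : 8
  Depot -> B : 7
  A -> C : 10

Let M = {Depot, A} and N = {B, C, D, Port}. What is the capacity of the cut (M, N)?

41

Edges leaving {Depot, A}: Depot→B (7), Depot→D (7), Depot→Port (8), A→C (10), A→D (9).
Cut capacity = 7 + 7 + 8 + 10 + 9 = 41.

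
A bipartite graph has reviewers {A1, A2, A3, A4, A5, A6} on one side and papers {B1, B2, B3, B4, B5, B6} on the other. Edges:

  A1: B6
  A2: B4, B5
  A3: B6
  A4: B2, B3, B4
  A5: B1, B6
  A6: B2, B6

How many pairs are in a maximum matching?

Unit-capacity flow: source→left, listed edges, right→sink; max matching = max flow.
Augmenting path A1→B6 (+1); matched 1.
Augmenting path A2→B4 (+1); matched 2.
Augmenting path A4→B2 (+1); matched 3.
Augmenting path A5→B1 (+1); matched 4.
Augmenting path A6→B2→A4→B3 (+1); matched 5.
No augmenting path remains; maximum matching = 5.
König certificate: {A2, A4, A5, A6, B6} is a vertex cover of size 5 (every listed pair touches it), so no matching can be larger.

5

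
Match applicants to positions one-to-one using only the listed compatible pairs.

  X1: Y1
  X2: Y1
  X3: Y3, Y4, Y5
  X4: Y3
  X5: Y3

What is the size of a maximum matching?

Unit-capacity flow: source→left, listed edges, right→sink; max matching = max flow.
Augmenting path X1→Y1 (+1); matched 1.
Augmenting path X3→Y3 (+1); matched 2.
Augmenting path X4→Y3→X3→Y4 (+1); matched 3.
No augmenting path remains; maximum matching = 3.
König certificate: {X3, Y1, Y3} is a vertex cover of size 3 (every listed pair touches it), so no matching can be larger.

3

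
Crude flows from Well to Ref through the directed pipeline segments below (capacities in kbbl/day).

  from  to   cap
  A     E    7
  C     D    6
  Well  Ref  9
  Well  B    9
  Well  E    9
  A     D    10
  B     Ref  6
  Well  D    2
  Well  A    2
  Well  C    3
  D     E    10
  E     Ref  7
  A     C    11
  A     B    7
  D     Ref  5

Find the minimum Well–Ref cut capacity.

Augment Well→Ref: bottleneck 9, flow now 9.
Augment Well→B→Ref: bottleneck 6, flow now 15.
Augment Well→D→Ref: bottleneck 2, flow now 17.
Augment Well→E→Ref: bottleneck 7, flow now 24.
Augment Well→A→D→Ref: bottleneck 2, flow now 26.
Augment Well→C→D→Ref: bottleneck 1, flow now 27.
No augmenting path remains; maximum flow = 27.
By max-flow min-cut, the minimum cut capacity equals the max flow.
In the residual graph, reachable from Well: {Well, A, B, C, D, E}.
Min-cut edges: Well→Ref (9), B→Ref (6), D→Ref (5), E→Ref (7); capacity 9 + 6 + 5 + 7 = 27.

27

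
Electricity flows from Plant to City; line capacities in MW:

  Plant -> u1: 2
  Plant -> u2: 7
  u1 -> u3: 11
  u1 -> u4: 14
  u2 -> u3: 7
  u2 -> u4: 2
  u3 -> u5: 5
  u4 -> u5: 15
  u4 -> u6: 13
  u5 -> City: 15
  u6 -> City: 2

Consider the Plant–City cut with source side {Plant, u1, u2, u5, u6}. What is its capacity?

51

Edges leaving {Plant, u1, u2, u5, u6}: u1→u3 (11), u1→u4 (14), u2→u3 (7), u2→u4 (2), u5→City (15), u6→City (2).
Cut capacity = 11 + 14 + 7 + 2 + 15 + 2 = 51.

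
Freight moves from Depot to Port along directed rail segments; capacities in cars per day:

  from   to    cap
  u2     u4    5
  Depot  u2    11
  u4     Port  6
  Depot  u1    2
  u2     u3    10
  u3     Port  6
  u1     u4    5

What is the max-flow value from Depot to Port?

12

Augment Depot→u1→u4→Port: bottleneck 2, flow now 2.
Augment Depot→u2→u3→Port: bottleneck 6, flow now 8.
Augment Depot→u2→u4→Port: bottleneck 4, flow now 12.
No augmenting path remains; maximum flow = 12.
In the residual graph, reachable from Depot: {Depot, u1, u2, u3, u4}.
Min-cut edges: u3→Port (6), u4→Port (6); capacity 6 + 6 = 12.
This cut is saturated, so no flow can exceed 12.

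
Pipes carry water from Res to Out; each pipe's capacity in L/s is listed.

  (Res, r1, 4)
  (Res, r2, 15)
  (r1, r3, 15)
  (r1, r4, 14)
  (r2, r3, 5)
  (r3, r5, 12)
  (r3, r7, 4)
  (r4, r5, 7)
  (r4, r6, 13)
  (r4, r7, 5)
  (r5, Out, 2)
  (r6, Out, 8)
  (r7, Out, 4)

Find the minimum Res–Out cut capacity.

9

Augment Res→r1→r3→r5→Out: bottleneck 2, flow now 2.
Augment Res→r1→r3→r7→Out: bottleneck 2, flow now 4.
Augment Res→r2→r3→r7→Out: bottleneck 2, flow now 6.
Augment Res→r2→r3→r1→r4→r6→Out: bottleneck 3, flow now 9. (uses reverse residual edge)
No augmenting path remains; maximum flow = 9.
By max-flow min-cut, the minimum cut capacity equals the max flow.
In the residual graph, reachable from Res: {Res, r2}.
Min-cut edges: Res→r1 (4), r2→r3 (5); capacity 4 + 5 = 9.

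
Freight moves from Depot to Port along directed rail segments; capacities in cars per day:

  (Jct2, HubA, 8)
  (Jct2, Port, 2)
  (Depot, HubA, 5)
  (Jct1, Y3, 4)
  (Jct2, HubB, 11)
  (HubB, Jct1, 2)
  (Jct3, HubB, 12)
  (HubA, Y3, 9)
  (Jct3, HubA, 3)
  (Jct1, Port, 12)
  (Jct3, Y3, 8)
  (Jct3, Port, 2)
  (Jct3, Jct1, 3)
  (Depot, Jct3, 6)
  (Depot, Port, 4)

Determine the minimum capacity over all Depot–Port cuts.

Augment Depot→Port: bottleneck 4, flow now 4.
Augment Depot→Jct3→Port: bottleneck 2, flow now 6.
Augment Depot→Jct3→Jct1→Port: bottleneck 3, flow now 9.
Augment Depot→Jct3→HubB→Jct1→Port: bottleneck 1, flow now 10.
No augmenting path remains; maximum flow = 10.
By max-flow min-cut, the minimum cut capacity equals the max flow.
In the residual graph, reachable from Depot: {Depot, HubA, Y3}.
Min-cut edges: Depot→Jct3 (6), Depot→Port (4); capacity 6 + 4 = 10.

10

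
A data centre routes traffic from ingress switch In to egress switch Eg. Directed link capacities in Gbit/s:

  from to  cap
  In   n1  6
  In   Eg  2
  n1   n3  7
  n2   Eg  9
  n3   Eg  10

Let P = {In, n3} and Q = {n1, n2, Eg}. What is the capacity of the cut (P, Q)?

18

Edges leaving {In, n3}: In→n1 (6), In→Eg (2), n3→Eg (10).
Cut capacity = 6 + 2 + 10 = 18.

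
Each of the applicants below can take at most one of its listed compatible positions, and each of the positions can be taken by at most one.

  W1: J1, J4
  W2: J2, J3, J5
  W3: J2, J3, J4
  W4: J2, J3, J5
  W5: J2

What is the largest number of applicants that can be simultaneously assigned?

Unit-capacity flow: source→left, listed edges, right→sink; max matching = max flow.
Augmenting path W1→J1 (+1); matched 1.
Augmenting path W2→J2 (+1); matched 2.
Augmenting path W3→J3 (+1); matched 3.
Augmenting path W4→J5 (+1); matched 4.
Augmenting path W5→J2→W2→J3→W3→J4 (+1); matched 5.
No augmenting path remains; maximum matching = 5.
König certificate: {W1, W2, W3, W4, W5} is a vertex cover of size 5 (every listed pair touches it), so no matching can be larger.

5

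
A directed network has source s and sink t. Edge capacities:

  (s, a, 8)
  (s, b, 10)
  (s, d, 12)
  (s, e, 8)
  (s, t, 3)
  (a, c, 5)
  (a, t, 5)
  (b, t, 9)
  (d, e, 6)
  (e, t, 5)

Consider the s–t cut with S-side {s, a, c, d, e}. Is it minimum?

No — its capacity is 23, but the minimum cut has capacity 22.

Given cut capacity: 10 + 3 + 5 + 5 = 23.
Augment s→t: bottleneck 3, flow now 3.
Augment s→a→t: bottleneck 5, flow now 8.
Augment s→b→t: bottleneck 9, flow now 17.
Augment s→e→t: bottleneck 5, flow now 22.
No augmenting path remains; maximum flow = 22.
In the residual graph, reachable from s: {s, a, b, c, d, e}.
Min-cut edges: s→t (3), a→t (5), b→t (9), e→t (5); capacity 3 + 5 + 9 + 5 = 22.
Cut capacity 23 exceeds the max flow 22, so it is not minimum.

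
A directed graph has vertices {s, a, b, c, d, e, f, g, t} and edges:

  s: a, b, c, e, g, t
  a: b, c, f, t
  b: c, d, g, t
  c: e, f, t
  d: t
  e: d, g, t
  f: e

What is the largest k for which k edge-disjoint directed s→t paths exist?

Assign every edge capacity 1; by Menger, the answer equals the max flow.
Path s→t (+1); total 1.
Path s→a→t (+1); total 2.
Path s→b→t (+1); total 3.
Path s→c→t (+1); total 4.
Path s→e→t (+1); total 5.
No residual s→t path; max flow = 5.
Certifying cut of size 5: {s→a, s→b, s→c, s→e, s→t}.

5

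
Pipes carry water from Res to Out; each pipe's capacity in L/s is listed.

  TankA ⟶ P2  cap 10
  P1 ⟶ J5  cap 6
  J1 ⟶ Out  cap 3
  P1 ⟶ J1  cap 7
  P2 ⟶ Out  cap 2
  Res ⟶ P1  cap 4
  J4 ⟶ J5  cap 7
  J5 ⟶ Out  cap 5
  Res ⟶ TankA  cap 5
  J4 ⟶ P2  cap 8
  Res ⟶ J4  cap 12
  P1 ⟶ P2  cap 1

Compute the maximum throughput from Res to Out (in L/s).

10

Augment Res→P1→P2→Out: bottleneck 1, flow now 1.
Augment Res→P1→J1→Out: bottleneck 3, flow now 4.
Augment Res→J4→P2→Out: bottleneck 1, flow now 5.
Augment Res→J4→J5→Out: bottleneck 5, flow now 10.
No augmenting path remains; maximum flow = 10.
In the residual graph, reachable from Res: {Res, P1, J4, TankA, P2, J1, J5}.
Min-cut edges: P2→Out (2), J1→Out (3), J5→Out (5); capacity 2 + 3 + 5 = 10.
This cut is saturated, so no flow can exceed 10.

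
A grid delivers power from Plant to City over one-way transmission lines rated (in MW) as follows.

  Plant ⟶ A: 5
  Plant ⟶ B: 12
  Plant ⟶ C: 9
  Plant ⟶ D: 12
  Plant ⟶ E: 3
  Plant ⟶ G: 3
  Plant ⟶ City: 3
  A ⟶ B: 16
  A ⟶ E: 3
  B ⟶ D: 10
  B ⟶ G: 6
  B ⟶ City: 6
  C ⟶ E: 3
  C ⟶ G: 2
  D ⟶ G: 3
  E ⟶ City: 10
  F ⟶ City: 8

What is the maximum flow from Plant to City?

18

Augment Plant→City: bottleneck 3, flow now 3.
Augment Plant→B→City: bottleneck 6, flow now 9.
Augment Plant→E→City: bottleneck 3, flow now 12.
Augment Plant→A→E→City: bottleneck 3, flow now 15.
Augment Plant→C→E→City: bottleneck 3, flow now 18.
No augmenting path remains; maximum flow = 18.
In the residual graph, reachable from Plant: {Plant, A, B, C, D, G}.
Min-cut edges: Plant→E (3), Plant→City (3), A→E (3), B→City (6), C→E (3); capacity 3 + 3 + 3 + 6 + 3 = 18.
This cut is saturated, so no flow can exceed 18.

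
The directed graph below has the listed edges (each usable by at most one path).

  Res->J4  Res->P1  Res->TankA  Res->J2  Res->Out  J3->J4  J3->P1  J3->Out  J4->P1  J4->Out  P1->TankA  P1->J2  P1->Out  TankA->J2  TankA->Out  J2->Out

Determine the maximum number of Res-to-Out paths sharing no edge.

5

Assign every edge capacity 1; by Menger, the answer equals the max flow.
Path Res→Out (+1); total 1.
Path Res→J4→Out (+1); total 2.
Path Res→P1→Out (+1); total 3.
Path Res→TankA→Out (+1); total 4.
Path Res→J2→Out (+1); total 5.
No residual Res→Out path; max flow = 5.
Certifying cut of size 5: {Res→J2, Res→J4, Res→Out, Res→P1, Res→TankA}.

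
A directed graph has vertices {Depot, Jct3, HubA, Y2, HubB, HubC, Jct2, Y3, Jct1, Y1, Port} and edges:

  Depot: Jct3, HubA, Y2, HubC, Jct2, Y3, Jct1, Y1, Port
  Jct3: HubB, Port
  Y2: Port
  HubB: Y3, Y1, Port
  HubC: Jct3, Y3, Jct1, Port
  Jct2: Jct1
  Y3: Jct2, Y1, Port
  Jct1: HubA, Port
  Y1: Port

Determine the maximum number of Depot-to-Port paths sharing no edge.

7

Assign every edge capacity 1; by Menger, the answer equals the max flow.
Path Depot→Port (+1); total 1.
Path Depot→Jct3→Port (+1); total 2.
Path Depot→Y2→Port (+1); total 3.
Path Depot→HubC→Port (+1); total 4.
Path Depot→Y3→Port (+1); total 5.
Path Depot→Jct1→Port (+1); total 6.
Path Depot→Y1→Port (+1); total 7.
No residual Depot→Port path; max flow = 7.
Certifying cut of size 7: {Depot→HubC, Depot→Jct3, Depot→Port, Depot→Y1, Depot→Y2, Depot→Y3, Jct1→Port}.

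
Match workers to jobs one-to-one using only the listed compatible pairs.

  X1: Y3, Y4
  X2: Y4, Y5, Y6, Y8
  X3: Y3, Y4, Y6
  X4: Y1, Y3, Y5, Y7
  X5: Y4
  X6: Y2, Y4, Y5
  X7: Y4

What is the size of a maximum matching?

6

Unit-capacity flow: source→left, listed edges, right→sink; max matching = max flow.
Augmenting path X1→Y3 (+1); matched 1.
Augmenting path X2→Y4 (+1); matched 2.
Augmenting path X3→Y6 (+1); matched 3.
Augmenting path X4→Y1 (+1); matched 4.
Augmenting path X6→Y2 (+1); matched 5.
Augmenting path X5→Y4→X2→Y5 (+1); matched 6.
No augmenting path remains; maximum matching = 6.
König certificate: {X1, X2, X3, X4, X6, Y4} is a vertex cover of size 6 (every listed pair touches it), so no matching can be larger.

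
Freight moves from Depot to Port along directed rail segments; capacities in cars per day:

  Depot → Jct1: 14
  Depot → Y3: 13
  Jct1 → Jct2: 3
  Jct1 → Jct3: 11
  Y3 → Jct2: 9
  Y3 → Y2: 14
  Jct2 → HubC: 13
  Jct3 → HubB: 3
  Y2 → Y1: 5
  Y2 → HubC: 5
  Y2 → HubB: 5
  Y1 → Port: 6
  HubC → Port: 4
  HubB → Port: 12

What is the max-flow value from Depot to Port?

17

Augment Depot→Jct1→Jct2→HubC→Port: bottleneck 3, flow now 3.
Augment Depot→Jct1→Jct3→HubB→Port: bottleneck 3, flow now 6.
Augment Depot→Y3→Jct2→HubC→Port: bottleneck 1, flow now 7.
Augment Depot→Y3→Y2→Y1→Port: bottleneck 5, flow now 12.
Augment Depot→Y3→Y2→HubB→Port: bottleneck 5, flow now 17.
No augmenting path remains; maximum flow = 17.
In the residual graph, reachable from Depot: {Depot, Jct1, Y3, Jct2, Jct3, Y2, HubC}.
Min-cut edges: Jct3→HubB (3), Y2→Y1 (5), Y2→HubB (5), HubC→Port (4); capacity 3 + 5 + 5 + 4 = 17.
This cut is saturated, so no flow can exceed 17.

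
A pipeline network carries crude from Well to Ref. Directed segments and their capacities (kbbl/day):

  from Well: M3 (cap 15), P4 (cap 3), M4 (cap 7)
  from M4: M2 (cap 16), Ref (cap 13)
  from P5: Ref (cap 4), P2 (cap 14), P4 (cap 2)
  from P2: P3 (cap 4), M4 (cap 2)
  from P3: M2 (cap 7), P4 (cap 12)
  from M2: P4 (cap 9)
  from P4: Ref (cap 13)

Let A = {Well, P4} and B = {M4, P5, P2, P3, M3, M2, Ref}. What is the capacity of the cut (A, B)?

Edges leaving {Well, P4}: Well→M4 (7), Well→M3 (15), P4→Ref (13).
Cut capacity = 7 + 15 + 13 = 35.

35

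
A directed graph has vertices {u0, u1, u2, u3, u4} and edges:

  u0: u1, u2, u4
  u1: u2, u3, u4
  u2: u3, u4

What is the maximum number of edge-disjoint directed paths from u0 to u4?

Assign every edge capacity 1; by Menger, the answer equals the max flow.
Path u0→u4 (+1); total 1.
Path u0→u1→u4 (+1); total 2.
Path u0→u2→u4 (+1); total 3.
No residual u0→u4 path; max flow = 3.
Certifying cut of size 3: {u0→u1, u0→u2, u0→u4}.

3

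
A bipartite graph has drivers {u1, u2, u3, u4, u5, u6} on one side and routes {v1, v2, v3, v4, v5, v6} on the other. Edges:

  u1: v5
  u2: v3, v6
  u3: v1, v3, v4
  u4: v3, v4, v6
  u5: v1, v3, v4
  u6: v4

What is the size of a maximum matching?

Unit-capacity flow: source→left, listed edges, right→sink; max matching = max flow.
Augmenting path u1→v5 (+1); matched 1.
Augmenting path u2→v3 (+1); matched 2.
Augmenting path u3→v1 (+1); matched 3.
Augmenting path u4→v4 (+1); matched 4.
Augmenting path u5→v3→u2→v6 (+1); matched 5.
No augmenting path remains; maximum matching = 5.
König certificate: {u1, v1, v3, v4, v6} is a vertex cover of size 5 (every listed pair touches it), so no matching can be larger.

5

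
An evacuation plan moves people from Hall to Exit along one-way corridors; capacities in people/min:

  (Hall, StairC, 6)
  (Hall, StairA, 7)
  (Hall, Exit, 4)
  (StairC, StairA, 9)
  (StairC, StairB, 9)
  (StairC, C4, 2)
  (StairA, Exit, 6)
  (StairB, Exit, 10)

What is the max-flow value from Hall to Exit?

Augment Hall→Exit: bottleneck 4, flow now 4.
Augment Hall→StairA→Exit: bottleneck 6, flow now 10.
Augment Hall→StairC→StairB→Exit: bottleneck 6, flow now 16.
No augmenting path remains; maximum flow = 16.
In the residual graph, reachable from Hall: {Hall, StairA}.
Min-cut edges: Hall→StairC (6), Hall→Exit (4), StairA→Exit (6); capacity 6 + 4 + 6 = 16.
This cut is saturated, so no flow can exceed 16.

16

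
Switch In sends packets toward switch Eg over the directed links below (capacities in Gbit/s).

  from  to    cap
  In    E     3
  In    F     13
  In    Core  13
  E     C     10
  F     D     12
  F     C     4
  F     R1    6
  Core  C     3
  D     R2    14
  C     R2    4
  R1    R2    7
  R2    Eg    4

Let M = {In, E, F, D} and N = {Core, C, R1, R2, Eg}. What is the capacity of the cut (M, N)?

Edges leaving {In, E, F, D}: In→Core (13), E→C (10), F→C (4), F→R1 (6), D→R2 (14).
Cut capacity = 13 + 10 + 4 + 6 + 14 = 47.

47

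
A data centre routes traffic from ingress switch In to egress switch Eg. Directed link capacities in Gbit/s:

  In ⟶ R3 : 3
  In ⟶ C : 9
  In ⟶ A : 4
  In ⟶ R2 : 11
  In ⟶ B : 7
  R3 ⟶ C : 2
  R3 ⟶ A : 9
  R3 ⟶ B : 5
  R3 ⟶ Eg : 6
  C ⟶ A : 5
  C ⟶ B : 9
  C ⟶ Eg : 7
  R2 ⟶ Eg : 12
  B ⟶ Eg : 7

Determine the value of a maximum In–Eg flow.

28

Augment In→R3→Eg: bottleneck 3, flow now 3.
Augment In→C→Eg: bottleneck 7, flow now 10.
Augment In→R2→Eg: bottleneck 11, flow now 21.
Augment In→B→Eg: bottleneck 7, flow now 28.
No augmenting path remains; maximum flow = 28.
In the residual graph, reachable from In: {In, C, A, B}.
Min-cut edges: In→R3 (3), In→R2 (11), C→Eg (7), B→Eg (7); capacity 3 + 11 + 7 + 7 = 28.
This cut is saturated, so no flow can exceed 28.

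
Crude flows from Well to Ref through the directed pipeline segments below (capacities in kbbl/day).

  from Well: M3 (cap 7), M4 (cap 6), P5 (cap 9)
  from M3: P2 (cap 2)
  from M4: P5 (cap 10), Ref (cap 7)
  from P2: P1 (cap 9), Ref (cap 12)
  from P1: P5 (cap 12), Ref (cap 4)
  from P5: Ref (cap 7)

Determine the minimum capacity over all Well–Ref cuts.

Augment Well→M4→Ref: bottleneck 6, flow now 6.
Augment Well→P5→Ref: bottleneck 7, flow now 13.
Augment Well→M3→P2→Ref: bottleneck 2, flow now 15.
No augmenting path remains; maximum flow = 15.
By max-flow min-cut, the minimum cut capacity equals the max flow.
In the residual graph, reachable from Well: {Well, M3, P5}.
Min-cut edges: Well→M4 (6), M3→P2 (2), P5→Ref (7); capacity 6 + 2 + 7 = 15.

15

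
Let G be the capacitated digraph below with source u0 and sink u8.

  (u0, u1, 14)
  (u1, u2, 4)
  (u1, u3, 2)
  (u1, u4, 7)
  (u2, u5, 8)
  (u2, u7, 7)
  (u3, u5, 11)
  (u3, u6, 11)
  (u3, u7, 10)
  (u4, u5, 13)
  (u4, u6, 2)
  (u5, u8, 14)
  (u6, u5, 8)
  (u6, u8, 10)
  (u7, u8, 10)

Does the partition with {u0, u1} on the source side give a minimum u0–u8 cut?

Yes — it is a minimum cut (capacity 13).

Given cut capacity: 4 + 2 + 7 = 13.
Augment u0→u1→u2→u5→u8: bottleneck 4, flow now 4.
Augment u0→u1→u3→u5→u8: bottleneck 2, flow now 6.
Augment u0→u1→u4→u5→u8: bottleneck 7, flow now 13.
No augmenting path remains; maximum flow = 13.
Cut capacity 13 equals the max flow, so it is a minimum cut.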